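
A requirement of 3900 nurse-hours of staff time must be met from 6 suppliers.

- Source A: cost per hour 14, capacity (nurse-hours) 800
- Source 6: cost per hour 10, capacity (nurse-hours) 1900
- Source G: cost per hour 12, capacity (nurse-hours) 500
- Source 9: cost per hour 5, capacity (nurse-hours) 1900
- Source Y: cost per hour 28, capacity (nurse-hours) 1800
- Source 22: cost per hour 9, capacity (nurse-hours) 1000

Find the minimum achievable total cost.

Use suppliers in increasing cost order.
Take 1900 from Source 9 at 5 — need 2000 more.
Source 22 at 9: take all 1000 nurse-hours — 1000 still needed.
Source 6 at 10: take 1000 of its 1900 — requirement met.
Source G, Source A, Source Y: unused.
Cost = 1900×5 + 1000×9 + 1000×10 = 28500.

28500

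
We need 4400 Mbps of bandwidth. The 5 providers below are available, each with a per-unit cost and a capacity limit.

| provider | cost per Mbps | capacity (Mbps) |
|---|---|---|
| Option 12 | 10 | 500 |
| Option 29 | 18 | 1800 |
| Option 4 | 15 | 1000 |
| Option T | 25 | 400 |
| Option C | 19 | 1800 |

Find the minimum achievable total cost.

73300

Fill from the cheapest provider first.
Option 12 (10): use full 500 ; 3900 Mbps to go.
Option 4 (15): use full 1000 ; 2900 Mbps to go.
Take 1800 from Option 29 at 18 ; need 1100 more.
Option C at 19: take 1100 of its 1800 ; requirement met.
Option T: unused.
Cost = 500×10 + 1000×15 + 1800×18 + 1100×19 = 73300.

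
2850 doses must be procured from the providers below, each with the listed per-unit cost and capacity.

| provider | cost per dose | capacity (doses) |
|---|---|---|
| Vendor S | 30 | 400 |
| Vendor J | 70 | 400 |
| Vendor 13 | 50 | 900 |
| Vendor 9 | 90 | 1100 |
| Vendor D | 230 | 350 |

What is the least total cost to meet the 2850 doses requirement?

195500

Cheapest first:
Vendor S (30): use full 400 → 2450 doses to go.
Take 900 from Vendor 13 at 50 → need 1550 more.
Take 400 from Vendor J at 70 → need 1150 more.
Vendor 9 (90): use full 1100 → 50 doses to go.
Vendor D (230): take the remaining 50 → done.
Cost = 400×30 + 900×50 + 400×70 + 1100×90 + 50×230 = 195500.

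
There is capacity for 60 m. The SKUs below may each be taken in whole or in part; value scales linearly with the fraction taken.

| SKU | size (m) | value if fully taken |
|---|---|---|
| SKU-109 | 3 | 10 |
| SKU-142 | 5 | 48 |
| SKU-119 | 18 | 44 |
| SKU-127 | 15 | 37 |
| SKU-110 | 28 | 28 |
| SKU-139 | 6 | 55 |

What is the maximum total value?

Rank by value-to-size ratio: SKU-142 48/5≈9.6, SKU-139 55/6≈9.17, SKU-109 10/3≈3.33, SKU-127 37/15≈2.47, SKU-119 44/18≈2.44, SKU-110 28/28≈1.
All 5 m of SKU-142 fit (value 48) ; 55 remain.
Take all of SKU-139 (6 m, value 55) ; 49 m left.
SKU-109: take in full, 3 m for value 10 ; 46 left.
SKU-127: take in full, 15 m for value 37 ; 31 left.
SKU-119: take in full, 18 m for value 44 ; 13 left.
13 m left: a 13/28 share of SKU-110 gives 28×13/28 = 13.
Total value = 207.

207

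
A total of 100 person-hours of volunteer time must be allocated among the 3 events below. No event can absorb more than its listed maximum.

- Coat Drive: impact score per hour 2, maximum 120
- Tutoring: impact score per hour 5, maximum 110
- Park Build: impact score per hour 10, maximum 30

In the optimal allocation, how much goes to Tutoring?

Rank by impact score per hour: Park Build 10 > Tutoring 5 > Coat Drive 2.
Give Park Build 30 to hit its cap of 30 — 70 left.
Tutoring has room for 110 but only 70 remain, so it gets 70.

70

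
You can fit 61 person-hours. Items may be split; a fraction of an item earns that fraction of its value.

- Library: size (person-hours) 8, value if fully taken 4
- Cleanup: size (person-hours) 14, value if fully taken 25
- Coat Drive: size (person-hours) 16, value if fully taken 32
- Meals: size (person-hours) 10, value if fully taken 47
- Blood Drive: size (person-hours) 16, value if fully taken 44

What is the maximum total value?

150.5

Best value per unit of size first: Meals 47/10≈4.7, Blood Drive 44/16≈2.75, Coat Drive 32/16≈2, Cleanup 25/14≈1.79, Library 4/8≈0.5.
All 10 person-hours of Meals fit (value 47) ; 51 remain.
Take all of Blood Drive (16 person-hours, value 44) ; 35 person-hours left.
Take all of Coat Drive (16 person-hours, value 32) ; 19 person-hours left.
Cleanup: take in full, 14 person-hours for value 25 ; 5 left.
Only 5 person-hours remain; take 5/8 of Library for value 4×5/8 = 2.5.
Total value = 150.5.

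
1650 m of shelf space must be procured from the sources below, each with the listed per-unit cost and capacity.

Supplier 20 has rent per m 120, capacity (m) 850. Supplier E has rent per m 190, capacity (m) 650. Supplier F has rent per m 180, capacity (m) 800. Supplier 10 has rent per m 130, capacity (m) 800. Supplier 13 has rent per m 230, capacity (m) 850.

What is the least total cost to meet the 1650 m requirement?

Fill from the cheapest source first.
Supplier 20 (120): use full 850 → 800 m to go.
Supplier 10 at 130: take all 800 m → 0 still needed.
Supplier F, Supplier E, Supplier 13: unused.
Cost = 850×120 + 800×130 = 206000.

206000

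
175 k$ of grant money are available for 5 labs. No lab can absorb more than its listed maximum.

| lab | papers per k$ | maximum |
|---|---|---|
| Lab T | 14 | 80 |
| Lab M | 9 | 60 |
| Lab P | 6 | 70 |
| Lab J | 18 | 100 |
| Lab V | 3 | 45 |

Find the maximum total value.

2850

Order the labs by papers per k$: Lab J 18 > Lab T 14 > Lab M 9 > Lab P 6 > Lab V 3.
Lab J: +100 to 100 (cap) — 75 left.
Lab T has room for 80 but only 75 remain, so it gets 75.
Total = 14×75 + 18×100 = 2850.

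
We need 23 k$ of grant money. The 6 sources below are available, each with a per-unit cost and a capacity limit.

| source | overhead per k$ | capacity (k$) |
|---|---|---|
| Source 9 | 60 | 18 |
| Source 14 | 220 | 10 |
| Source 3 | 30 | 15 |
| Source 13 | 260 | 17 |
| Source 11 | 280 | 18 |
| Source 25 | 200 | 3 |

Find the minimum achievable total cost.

Fill from the cheapest source first.
Take 15 from Source 3 at 30 → need 8 more.
Source 9 (60): take the remaining 8 → done.
Source 25, Source 14, Source 13, Source 11: unused.
Cost = 15×30 + 8×60 = 930.

930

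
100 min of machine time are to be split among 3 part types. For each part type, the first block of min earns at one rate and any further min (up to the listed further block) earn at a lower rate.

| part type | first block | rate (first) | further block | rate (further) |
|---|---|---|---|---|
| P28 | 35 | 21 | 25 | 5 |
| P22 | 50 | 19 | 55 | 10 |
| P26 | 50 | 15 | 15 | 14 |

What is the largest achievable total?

Order all 6 blocks by rate: P28/T1 21 > P22/T1 19 > P26/T1 15 > P26/T2 14 > P22/T2 10 > P28/T2 5.
P28/T1 (21): +35 ; 65 left.
P22 T1 at 19: fill all 50 ; 15 left.
P26/T1: +15 of 50 at 15; pool empty.
Total = 21×35 + 19×50 + 15×15 = 1910.

1910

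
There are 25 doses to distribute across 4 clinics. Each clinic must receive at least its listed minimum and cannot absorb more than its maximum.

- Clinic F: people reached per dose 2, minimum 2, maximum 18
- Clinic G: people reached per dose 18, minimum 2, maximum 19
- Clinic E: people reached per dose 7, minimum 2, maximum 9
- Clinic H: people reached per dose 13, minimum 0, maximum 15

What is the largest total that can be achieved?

Meeting every minimum uses 2+2+2+0 = 6 doses, leaving 19.
Order the clinics by people reached per dose: Clinic G 18 > Clinic H 13 > Clinic E 7 > Clinic F 2.
Clinic G takes 17 more to reach its cap of 19 ; 2 left.
Only 2 left; Clinic H takes them to reach 2.
Total = 2×2 + 18×19 + 7×2 + 13×2 = 386.

386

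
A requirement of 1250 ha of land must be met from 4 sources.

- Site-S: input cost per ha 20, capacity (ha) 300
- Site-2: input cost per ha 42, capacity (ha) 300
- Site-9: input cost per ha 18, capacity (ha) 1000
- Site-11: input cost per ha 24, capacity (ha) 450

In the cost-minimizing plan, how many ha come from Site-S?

250

Use sources in increasing cost order.
Site-9 at 18: take all 1000 ha — 250 still needed.
Site-S at 20: take 250 of its 300 — requirement met.
Site-11, Site-2: unused.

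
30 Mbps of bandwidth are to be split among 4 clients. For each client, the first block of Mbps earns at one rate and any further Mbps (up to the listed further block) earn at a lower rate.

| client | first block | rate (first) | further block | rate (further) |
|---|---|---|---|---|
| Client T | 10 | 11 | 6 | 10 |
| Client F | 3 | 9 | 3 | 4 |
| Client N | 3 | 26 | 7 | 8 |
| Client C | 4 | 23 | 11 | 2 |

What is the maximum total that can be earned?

399

Treat each block as its own option and order by rate: Client N/tier1 26 > Client C/tier1 23 > Client T/tier1 11 > Client T/tier2 10 > Client F/tier1 9 > Client N/tier2 8 > Client F/tier2 4 > Client C/tier2 2.
Fill Client N tier1 block (3 at 26) → 27 left.
Client C/tier1 (23): +4 → 23 left.
Client T tier1 at 11: fill all 10 → 13 left.
Fill Client T tier2 block (6 at 10) → 7 left.
Fill Client F tier1 block (3 at 9) → 4 left.
4 remain; put them into Client N tier2 at 8.
Total = 26×3 + 23×4 + 11×10 + 10×6 + 9×3 + 8×4 = 399.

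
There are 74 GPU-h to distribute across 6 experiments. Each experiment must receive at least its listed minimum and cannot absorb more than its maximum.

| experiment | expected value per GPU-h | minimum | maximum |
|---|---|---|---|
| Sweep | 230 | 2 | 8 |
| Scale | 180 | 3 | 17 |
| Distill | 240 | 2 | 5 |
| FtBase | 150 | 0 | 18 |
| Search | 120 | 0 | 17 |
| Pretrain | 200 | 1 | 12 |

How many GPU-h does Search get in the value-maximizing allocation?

Meeting every minimum uses 2+3+2+0+0+1 = 8 GPU-h, leaving 66.
Order the experiments by expected value per GPU-h: Distill 240 > Sweep 230 > Pretrain 200 > Scale 180 > FtBase 150 > Search 120.
Give Distill 3 more to hit its cap of 5 — 63 left.
Give Sweep 6 more to hit its cap of 8 — 57 left.
Give Pretrain 11 more to hit its cap of 12 — 46 left.
Give Scale 14 more to hit its cap of 17 — 32 left.
Give FtBase 18 more to hit its cap of 18 — 14 left.
Search: +14 (room for 17) → 14. Pool exhausted.

14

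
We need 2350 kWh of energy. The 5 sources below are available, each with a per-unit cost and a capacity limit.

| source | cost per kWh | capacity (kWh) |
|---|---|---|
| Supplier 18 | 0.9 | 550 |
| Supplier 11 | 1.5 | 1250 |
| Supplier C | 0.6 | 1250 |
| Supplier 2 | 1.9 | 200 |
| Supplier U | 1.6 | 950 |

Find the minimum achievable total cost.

Fill from the cheapest source first.
Supplier C (0.6): use full 1250 → 1100 kWh to go.
Supplier 18 (0.9): use full 550 → 550 kWh to go.
Take 550 from Supplier 11 at 1.5 to finish.
Supplier U, Supplier 2: unused.
Cost = 1250×0.6 + 550×0.9 + 550×1.5 = 2070.

2070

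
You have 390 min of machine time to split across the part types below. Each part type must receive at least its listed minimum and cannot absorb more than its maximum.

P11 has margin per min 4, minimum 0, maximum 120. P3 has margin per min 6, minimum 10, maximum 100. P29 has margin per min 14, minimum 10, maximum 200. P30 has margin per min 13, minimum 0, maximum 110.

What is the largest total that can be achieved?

Meeting every minimum uses 0+10+10+0 = 20 min, leaving 370.
Highest margin per min first: P29 14 > P30 13 > P3 6 > P11 4.
P29: +190 to 200 (cap) ; 180 left.
P30: +110 to 110 (cap) ; 70 left.
Only 70 left; P3 takes them to reach 80.
Total = 6×80 + 14×200 + 13×110 = 4710.

4710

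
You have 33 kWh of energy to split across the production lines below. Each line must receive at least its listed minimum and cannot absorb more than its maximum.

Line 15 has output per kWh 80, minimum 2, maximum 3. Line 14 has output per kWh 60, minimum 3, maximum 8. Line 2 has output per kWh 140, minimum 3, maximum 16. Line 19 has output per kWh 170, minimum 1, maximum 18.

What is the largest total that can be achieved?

4800

Meeting every minimum uses 2+3+3+1 = 9 kWh, leaving 24.
Rank by output per kWh: Line 19 170 > Line 2 140 > Line 15 80 > Line 14 60.
Give Line 19 17 more to hit its cap of 18 ; 7 left.
Line 2 has room for 13 more but only 7 remain, so it gets 10.
Total = 80×2 + 60×3 + 140×10 + 170×18 = 4800.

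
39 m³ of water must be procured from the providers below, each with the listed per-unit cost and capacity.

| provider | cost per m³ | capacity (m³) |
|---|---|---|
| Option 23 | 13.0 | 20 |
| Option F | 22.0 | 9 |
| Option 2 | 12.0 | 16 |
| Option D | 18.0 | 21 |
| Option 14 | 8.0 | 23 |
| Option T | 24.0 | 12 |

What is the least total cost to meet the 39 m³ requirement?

Cheapest first:
Option 14 at 8.0: take all 23 m³ — 16 still needed.
Option 2 at 12.0: take all 16 m³ — 0 still needed.
Option 23, Option D, Option F, Option T: unused.
Cost = 23×8.0 + 16×12.0 = 376.

376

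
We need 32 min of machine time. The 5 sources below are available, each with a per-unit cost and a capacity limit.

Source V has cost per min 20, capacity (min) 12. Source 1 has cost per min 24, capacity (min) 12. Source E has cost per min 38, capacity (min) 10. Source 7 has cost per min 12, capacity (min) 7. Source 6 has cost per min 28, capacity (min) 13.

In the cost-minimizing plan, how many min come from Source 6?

Use sources in increasing cost order.
Source 7 at 12: take all 7 min — 25 still needed.
Source V at 20: take all 12 min — 13 still needed.
Source 1 at 24: take all 12 min — 1 still needed.
Source 6 at 28: take 1 of its 13 — requirement met.
Source E: unused.

1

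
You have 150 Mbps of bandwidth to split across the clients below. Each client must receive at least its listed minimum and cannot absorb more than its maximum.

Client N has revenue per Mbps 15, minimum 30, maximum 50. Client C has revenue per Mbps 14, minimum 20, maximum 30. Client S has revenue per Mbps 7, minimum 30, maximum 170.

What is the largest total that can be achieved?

1660

Meeting every minimum uses 30+20+30 = 80 Mbps, leaving 70.
Order the clients by revenue per Mbps: Client N 15 > Client C 14 > Client S 7.
Give Client N 20 more to hit its cap of 50 ; 50 left.
Client C: +10 to 30 (cap) ; 40 left.
Client S: +40 (room for 140) → 70. Pool exhausted.
Total = 15×50 + 14×30 + 7×70 = 1660.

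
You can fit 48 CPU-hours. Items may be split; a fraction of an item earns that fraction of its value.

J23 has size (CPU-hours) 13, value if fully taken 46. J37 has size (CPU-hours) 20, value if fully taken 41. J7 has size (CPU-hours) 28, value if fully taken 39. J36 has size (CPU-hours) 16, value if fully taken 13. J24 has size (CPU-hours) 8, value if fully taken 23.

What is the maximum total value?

Rank by value-to-size ratio: J23 46/13≈3.54, J24 23/8≈2.88, J37 41/20≈2.05, J7 39/28≈1.39, J36 13/16≈0.812.
Take all of J23 (13 CPU-hours, value 46) — 35 CPU-hours left.
All 8 CPU-hours of J24 fit (value 23) — 27 remain.
All 20 CPU-hours of J37 fit (value 41) — 7 remain.
Fill the last 7 CPU-hours with part of J7: 7/28 of it earns 9.75.
Total value = 119.75.

119.75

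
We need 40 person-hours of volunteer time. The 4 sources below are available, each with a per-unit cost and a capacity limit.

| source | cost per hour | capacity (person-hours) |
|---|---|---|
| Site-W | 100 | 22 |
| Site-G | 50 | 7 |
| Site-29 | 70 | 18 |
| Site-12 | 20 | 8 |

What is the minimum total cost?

Use sources in increasing cost order.
Site-12 (20): use full 8 → 32 person-hours to go.
Site-G at 50: take all 7 person-hours → 25 still needed.
Take 18 from Site-29 at 70 → need 7 more.
Site-W at 100: take 7 of its 22 → requirement met.
Cost = 8×20 + 7×50 + 18×70 + 7×100 = 2470.

2470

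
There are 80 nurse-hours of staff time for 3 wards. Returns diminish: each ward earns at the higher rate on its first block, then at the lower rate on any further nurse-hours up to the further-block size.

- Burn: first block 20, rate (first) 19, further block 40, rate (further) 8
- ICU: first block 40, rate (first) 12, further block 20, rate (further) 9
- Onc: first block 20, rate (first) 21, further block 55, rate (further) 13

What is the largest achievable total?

Rank every tier by rate: Onc/first 21 > Burn/first 19 > Onc/second 13 > ICU/first 12 > ICU/second 9 > Burn/second 8.
Onc/first (21): +20 → 60 left.
Burn first at 19: fill all 20 → 40 left.
40 remain; put them into Onc second at 13.
Total = 21×20 + 19×20 + 13×40 = 1320.

1320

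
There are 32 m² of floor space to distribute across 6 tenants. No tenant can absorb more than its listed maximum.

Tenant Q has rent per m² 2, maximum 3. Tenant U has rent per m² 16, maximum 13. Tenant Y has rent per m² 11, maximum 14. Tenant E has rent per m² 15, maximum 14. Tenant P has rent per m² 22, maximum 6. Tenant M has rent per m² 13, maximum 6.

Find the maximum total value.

Rank by rent per m²: Tenant P 22 > Tenant U 16 > Tenant E 15 > Tenant M 13 > Tenant Y 11 > Tenant Q 2.
Give Tenant P 6 to hit its cap of 6 — 26 left.
Tenant U takes 13 to reach its cap of 13 — 13 left.
Only 13 left; Tenant E takes them to reach 13.
Total = 16×13 + 15×13 + 22×6 = 535.

535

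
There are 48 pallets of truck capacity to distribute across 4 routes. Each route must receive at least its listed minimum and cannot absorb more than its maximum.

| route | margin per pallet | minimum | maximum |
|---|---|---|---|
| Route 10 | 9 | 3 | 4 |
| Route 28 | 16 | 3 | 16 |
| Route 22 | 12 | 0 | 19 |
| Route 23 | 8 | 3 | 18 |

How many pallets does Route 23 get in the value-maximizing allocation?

9

Meeting every minimum uses 3+3+0+3 = 9 pallets, leaving 39.
Order the routes by margin per pallet: Route 28 16 > Route 22 12 > Route 10 9 > Route 23 8.
Give Route 28 13 more to hit its cap of 16 ; 26 left.
Route 22 takes 19 more to reach its cap of 19 ; 7 left.
Route 10 takes 1 more to reach its cap of 4 ; 6 left.
Only 6 left; Route 23 takes them to reach 9.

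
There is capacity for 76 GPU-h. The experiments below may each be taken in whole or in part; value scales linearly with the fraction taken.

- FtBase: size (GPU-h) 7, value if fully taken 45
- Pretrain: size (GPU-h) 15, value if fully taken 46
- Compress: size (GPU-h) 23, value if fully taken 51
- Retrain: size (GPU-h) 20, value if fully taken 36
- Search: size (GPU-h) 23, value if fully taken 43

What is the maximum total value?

Best value per unit of size first: FtBase 45/7≈6.43, Pretrain 46/15≈3.07, Compress 51/23≈2.22, Search 43/23≈1.87, Retrain 36/20≈1.8.
Take all of FtBase (7 GPU-h, value 45) — 69 GPU-h left.
All 15 GPU-h of Pretrain fit (value 46) — 54 remain.
Take all of Compress (23 GPU-h, value 51) — 31 GPU-h left.
Search: take in full, 23 GPU-h for value 43 — 8 left.
Fill the last 8 GPU-h with part of Retrain: 8/20 of it earns 14.4.
Total value = 199.4.

199.4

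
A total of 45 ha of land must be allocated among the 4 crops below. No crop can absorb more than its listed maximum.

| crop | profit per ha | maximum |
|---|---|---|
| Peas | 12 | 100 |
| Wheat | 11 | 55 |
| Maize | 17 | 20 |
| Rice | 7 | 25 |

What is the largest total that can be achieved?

Rank by profit per ha: Maize 17 > Peas 12 > Wheat 11 > Rice 7.
Maize takes 20 to reach its cap of 20 — 25 left.
Peas: +25 (room for 100) → 25. Pool exhausted.
Total = 12×25 + 17×20 = 640.

640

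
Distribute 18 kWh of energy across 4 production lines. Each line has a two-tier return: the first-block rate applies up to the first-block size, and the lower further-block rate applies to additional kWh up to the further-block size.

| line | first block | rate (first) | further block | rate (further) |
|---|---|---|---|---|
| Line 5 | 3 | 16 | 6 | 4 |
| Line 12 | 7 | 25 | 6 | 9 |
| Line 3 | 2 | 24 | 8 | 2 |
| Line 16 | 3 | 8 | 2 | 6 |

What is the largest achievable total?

325

Treat each block as its own option and order by rate: Line 12/first 25 > Line 3/first 24 > Line 5/first 16 > Line 12/second 9 > Line 16/first 8 > Line 16/second 6 > Line 5/second 4 > Line 3/second 2.
Line 12/first (25): +7 — 11 left.
Fill Line 3 first block (2 at 24) — 9 left.
Line 5/first (16): +3 — 6 left.
Line 12/second (9): +6 — 0 left.
Total = 25×7 + 24×2 + 16×3 + 9×6 = 325.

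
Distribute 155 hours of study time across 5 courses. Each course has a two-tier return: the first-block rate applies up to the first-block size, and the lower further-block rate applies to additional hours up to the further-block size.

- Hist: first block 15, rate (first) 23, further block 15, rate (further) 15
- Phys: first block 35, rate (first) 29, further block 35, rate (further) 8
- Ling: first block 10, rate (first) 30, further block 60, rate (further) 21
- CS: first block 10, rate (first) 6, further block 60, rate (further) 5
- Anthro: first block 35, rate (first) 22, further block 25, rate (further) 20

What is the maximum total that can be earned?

3690

Order all 10 blocks by rate: Ling/tier1 30 > Phys/tier1 29 > Hist/tier1 23 > Anthro/tier1 22 > Ling/tier2 21 > Anthro/tier2 20 > Hist/tier2 15 > Phys/tier2 8 > CS/tier1 6 > CS/tier2 5.
Ling tier1 at 30: fill all 10 → 145 left.
Phys tier1 at 29: fill all 35 → 110 left.
Hist/tier1 (23): +15 → 95 left.
Fill Anthro tier1 block (35 at 22) → 60 left.
Ling tier2 at 21: fill all 60 → 0 left.
Total = 30×10 + 29×35 + 23×15 + 22×35 + 21×60 = 3690.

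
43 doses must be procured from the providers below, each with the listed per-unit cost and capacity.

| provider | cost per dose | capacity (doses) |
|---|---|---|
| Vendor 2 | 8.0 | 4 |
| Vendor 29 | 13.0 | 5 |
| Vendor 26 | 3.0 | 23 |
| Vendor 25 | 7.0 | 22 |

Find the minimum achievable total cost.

Fill from the cheapest provider first.
Take 23 from Vendor 26 at 3.0 — need 20 more.
Take 20 from Vendor 25 at 7.0 to finish.
Vendor 2, Vendor 29: unused.
Cost = 23×3.0 + 20×7.0 = 209.

209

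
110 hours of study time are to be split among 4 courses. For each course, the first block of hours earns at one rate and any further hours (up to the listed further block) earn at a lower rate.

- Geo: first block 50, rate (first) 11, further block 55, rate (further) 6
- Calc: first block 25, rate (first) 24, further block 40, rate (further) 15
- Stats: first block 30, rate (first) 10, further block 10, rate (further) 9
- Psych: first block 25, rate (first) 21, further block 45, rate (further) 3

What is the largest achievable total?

Treat each block as its own option and order by rate: Calc/T1 24 > Psych/T1 21 > Calc/T2 15 > Geo/T1 11 > Stats/T1 10 > Stats/T2 9 > Geo/T2 6 > Psych/T2 3.
Calc T1 at 24: fill all 25 — 85 left.
Fill Psych T1 block (25 at 21) — 60 left.
Calc/T2 (15): +40 — 20 left.
20 remain; put them into Geo T1 at 11.
Total = 24×25 + 21×25 + 15×40 + 11×20 = 1945.

1945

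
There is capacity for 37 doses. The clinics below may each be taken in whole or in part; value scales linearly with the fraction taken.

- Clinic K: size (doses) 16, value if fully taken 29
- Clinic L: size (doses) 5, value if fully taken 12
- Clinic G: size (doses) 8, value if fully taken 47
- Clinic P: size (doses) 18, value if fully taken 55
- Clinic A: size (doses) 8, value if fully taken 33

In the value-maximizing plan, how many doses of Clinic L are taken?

Best value per unit of size first: Clinic G 47/8≈5.88, Clinic A 33/8≈4.12, Clinic P 55/18≈3.06, Clinic L 12/5≈2.4, Clinic K 29/16≈1.81.
Take all of Clinic G (8 doses, value 47) — 29 doses left.
Clinic A: take in full, 8 doses for value 33 — 21 left.
Take all of Clinic P (18 doses, value 55) — 3 doses left.
Only 3 doses remain; take 3/5 of Clinic L for value 12×3/5 = 7.2.

3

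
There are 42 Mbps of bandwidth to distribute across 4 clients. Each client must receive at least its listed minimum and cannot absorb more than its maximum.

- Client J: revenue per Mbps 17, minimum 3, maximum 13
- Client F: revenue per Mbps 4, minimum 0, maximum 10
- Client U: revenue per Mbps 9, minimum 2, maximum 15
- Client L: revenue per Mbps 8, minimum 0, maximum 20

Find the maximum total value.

468

Meeting every minimum uses 3+0+2+0 = 5 Mbps, leaving 37.
Order the clients by revenue per Mbps: Client J 17 > Client U 9 > Client L 8 > Client F 4.
Give Client J 10 more to hit its cap of 13 — 27 left.
Give Client U 13 more to hit its cap of 15 — 14 left.
Client L: +14 (room for 20) → 14. Pool exhausted.
Total = 17×13 + 9×15 + 8×14 = 468.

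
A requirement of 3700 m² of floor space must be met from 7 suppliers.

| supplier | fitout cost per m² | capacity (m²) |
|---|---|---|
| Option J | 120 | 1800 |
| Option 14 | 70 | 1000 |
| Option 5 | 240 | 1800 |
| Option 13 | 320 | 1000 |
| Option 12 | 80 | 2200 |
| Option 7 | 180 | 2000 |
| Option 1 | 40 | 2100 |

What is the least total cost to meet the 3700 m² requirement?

Cheapest first:
Option 1 at 40: take all 2100 m² → 1600 still needed.
Option 14 (70): use full 1000 → 600 m² to go.
Option 12 (80): take the remaining 600 → done.
Option J, Option 7, Option 5, Option 13: unused.
Cost = 2100×40 + 1000×70 + 600×80 = 202000.

202000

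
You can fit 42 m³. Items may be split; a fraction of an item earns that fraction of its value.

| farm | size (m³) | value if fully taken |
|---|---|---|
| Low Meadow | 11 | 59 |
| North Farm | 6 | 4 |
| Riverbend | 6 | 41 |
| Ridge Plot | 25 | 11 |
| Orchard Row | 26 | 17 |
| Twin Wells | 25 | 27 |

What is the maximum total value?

127

Best value per unit of size first: Riverbend 41/6≈6.83, Low Meadow 59/11≈5.36, Twin Wells 27/25≈1.08, North Farm 4/6≈0.667, Orchard Row 17/26≈0.654, Ridge Plot 11/25≈0.44.
Take all of Riverbend (6 m³, value 41) → 36 m³ left.
Low Meadow: take in full, 11 m³ for value 59 → 25 left.
All 25 m³ of Twin Wells fit (value 27) → 0 remain.
Total value = 127.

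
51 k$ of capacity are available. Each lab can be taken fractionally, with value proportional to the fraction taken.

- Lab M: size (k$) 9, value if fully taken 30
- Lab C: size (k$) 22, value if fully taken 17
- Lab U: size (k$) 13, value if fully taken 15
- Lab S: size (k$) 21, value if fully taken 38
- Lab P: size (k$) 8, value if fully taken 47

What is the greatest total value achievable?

Best value per unit of size first: Lab P 47/8≈5.88, Lab M 30/9≈3.33, Lab S 38/21≈1.81, Lab U 15/13≈1.15, Lab C 17/22≈0.773.
Take all of Lab P (8 k$, value 47) — 43 k$ left.
Lab M: take in full, 9 k$ for value 30 — 34 left.
All 21 k$ of Lab S fit (value 38) — 13 remain.
Lab U: take in full, 13 k$ for value 15 — 0 left.
Total value = 130.

130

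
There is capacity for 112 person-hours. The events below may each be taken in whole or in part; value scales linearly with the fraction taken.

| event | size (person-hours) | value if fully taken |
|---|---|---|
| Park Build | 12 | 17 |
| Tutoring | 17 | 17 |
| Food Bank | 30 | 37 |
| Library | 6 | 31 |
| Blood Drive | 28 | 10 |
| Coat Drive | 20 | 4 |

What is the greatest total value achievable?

115.8

Best value per unit of size first: Library 31/6≈5.17, Park Build 17/12≈1.42, Food Bank 37/30≈1.23, Tutoring 17/17≈1, Blood Drive 10/28≈0.357, Coat Drive 4/20≈0.2.
Take all of Library (6 person-hours, value 31) → 106 person-hours left.
Take all of Park Build (12 person-hours, value 17) → 94 person-hours left.
All 30 person-hours of Food Bank fit (value 37) → 64 remain.
All 17 person-hours of Tutoring fit (value 17) → 47 remain.
Blood Drive: take in full, 28 person-hours for value 10 → 19 left.
Fill the last 19 person-hours with part of Coat Drive: 19/20 of it earns 3.8.
Total value = 115.8.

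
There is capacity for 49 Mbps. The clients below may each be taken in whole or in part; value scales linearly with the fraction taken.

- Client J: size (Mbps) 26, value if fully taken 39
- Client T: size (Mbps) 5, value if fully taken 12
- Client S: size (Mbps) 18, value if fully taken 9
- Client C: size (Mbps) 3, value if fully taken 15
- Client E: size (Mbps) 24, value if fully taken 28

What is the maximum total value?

Best value per unit of size first: Client C 15/3≈5, Client T 12/5≈2.4, Client J 39/26≈1.5, Client E 28/24≈1.17, Client S 9/18≈0.5.
All 3 Mbps of Client C fit (value 15) → 46 remain.
Take all of Client T (5 Mbps, value 12) → 41 Mbps left.
Take all of Client J (26 Mbps, value 39) → 15 Mbps left.
Only 15 Mbps remain; take 15/24 of Client E for value 28×15/24 = 17.5.
Total value = 83.5.

83.5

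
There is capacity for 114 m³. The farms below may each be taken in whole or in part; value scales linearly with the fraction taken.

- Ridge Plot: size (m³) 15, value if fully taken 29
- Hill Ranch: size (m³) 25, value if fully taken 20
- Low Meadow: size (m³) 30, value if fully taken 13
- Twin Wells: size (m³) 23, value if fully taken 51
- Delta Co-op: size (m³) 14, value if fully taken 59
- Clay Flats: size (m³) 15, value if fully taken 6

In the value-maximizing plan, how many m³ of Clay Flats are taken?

7

Sort by value density: Delta Co-op 59/14≈4.21, Twin Wells 51/23≈2.22, Ridge Plot 29/15≈1.93, Hill Ranch 20/25≈0.8, Low Meadow 13/30≈0.433, Clay Flats 6/15≈0.4.
Take all of Delta Co-op (14 m³, value 59) — 100 m³ left.
All 23 m³ of Twin Wells fit (value 51) — 77 remain.
Ridge Plot: take in full, 15 m³ for value 29 — 62 left.
Hill Ranch: take in full, 25 m³ for value 20 — 37 left.
All 30 m³ of Low Meadow fit (value 13) — 7 remain.
Fill the last 7 m³ with part of Clay Flats: 7/15 of it earns 2.8.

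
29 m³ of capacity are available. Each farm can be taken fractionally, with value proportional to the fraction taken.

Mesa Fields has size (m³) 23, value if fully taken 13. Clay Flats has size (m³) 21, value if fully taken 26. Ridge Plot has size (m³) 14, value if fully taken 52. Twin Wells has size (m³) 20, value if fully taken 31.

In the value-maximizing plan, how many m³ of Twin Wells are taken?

15

Rank by value-to-size ratio: Ridge Plot 52/14≈3.71, Twin Wells 31/20≈1.55, Clay Flats 26/21≈1.24, Mesa Fields 13/23≈0.565.
All 14 m³ of Ridge Plot fit (value 52) — 15 remain.
15 m³ left: a 15/20 share of Twin Wells gives 31×15/20 = 23.25.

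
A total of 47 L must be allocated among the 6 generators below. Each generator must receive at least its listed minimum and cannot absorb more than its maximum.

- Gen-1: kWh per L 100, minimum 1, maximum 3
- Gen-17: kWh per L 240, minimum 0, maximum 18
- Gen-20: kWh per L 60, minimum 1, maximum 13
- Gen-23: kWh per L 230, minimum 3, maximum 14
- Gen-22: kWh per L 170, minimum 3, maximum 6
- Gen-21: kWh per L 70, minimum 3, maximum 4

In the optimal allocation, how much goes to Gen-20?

2

Meeting every minimum uses 1+0+1+3+3+3 = 11 L, leaving 36.
Highest kWh per L first: Gen-17 240 > Gen-23 230 > Gen-22 170 > Gen-1 100 > Gen-21 70 > Gen-20 60.
Gen-17 takes 18 more to reach its cap of 18 → 18 left.
Gen-23: +11 to 14 (cap) → 7 left.
Gen-22: +3 to 6 (cap) → 4 left.
Give Gen-1 2 more to hit its cap of 3 → 2 left.
Give Gen-21 1 more to hit its cap of 4 → 1 left.
Only 1 left; Gen-20 takes them to reach 2.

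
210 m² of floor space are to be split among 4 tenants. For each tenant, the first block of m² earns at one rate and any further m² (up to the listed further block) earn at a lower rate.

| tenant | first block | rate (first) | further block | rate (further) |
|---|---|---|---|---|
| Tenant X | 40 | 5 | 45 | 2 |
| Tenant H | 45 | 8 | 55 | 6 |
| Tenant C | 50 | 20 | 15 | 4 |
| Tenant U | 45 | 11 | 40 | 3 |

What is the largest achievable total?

Rank every tier by rate: Tenant C/T1 20 > Tenant U/T1 11 > Tenant H/T1 8 > Tenant H/T2 6 > Tenant X/T1 5 > Tenant C/T2 4 > Tenant U/T2 3 > Tenant X/T2 2.
Tenant C T1 at 20: fill all 50 — 160 left.
Fill Tenant U T1 block (45 at 11) — 115 left.
Fill Tenant H T1 block (45 at 8) — 70 left.
Tenant H/T2 (6): +55 — 15 left.
Tenant X/T1: +15 of 40 at 5; pool empty.
Total = 20×50 + 11×45 + 8×45 + 6×55 + 5×15 = 2260.

2260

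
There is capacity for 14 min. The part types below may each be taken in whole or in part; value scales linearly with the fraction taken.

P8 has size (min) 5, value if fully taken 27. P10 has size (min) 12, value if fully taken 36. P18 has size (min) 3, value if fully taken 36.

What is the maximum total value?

Sort by value density: P18 36/3≈12, P8 27/5≈5.4, P10 36/12≈3.
Take all of P18 (3 min, value 36) ; 11 min left.
P8: take in full, 5 min for value 27 ; 6 left.
6 min left: a 6/12 share of P10 gives 36×6/12 = 18.
Total value = 81.

81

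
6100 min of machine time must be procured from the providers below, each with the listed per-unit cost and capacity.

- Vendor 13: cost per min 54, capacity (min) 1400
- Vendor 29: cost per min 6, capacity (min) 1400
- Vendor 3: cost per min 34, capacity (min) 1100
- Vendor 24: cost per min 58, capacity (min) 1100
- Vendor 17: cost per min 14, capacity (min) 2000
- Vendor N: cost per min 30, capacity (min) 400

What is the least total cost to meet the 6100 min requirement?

Fill from the cheapest provider first.
Take 1400 from Vendor 29 at 6 ; need 4700 more.
Vendor 17 (14): use full 2000 ; 2700 min to go.
Vendor N (30): use full 400 ; 2300 min to go.
Vendor 3 (34): use full 1100 ; 1200 min to go.
Vendor 13 (54): take the remaining 1200 ; done.
Vendor 24: unused.
Cost = 1400×6 + 2000×14 + 400×30 + 1100×34 + 1200×54 = 150600.

150600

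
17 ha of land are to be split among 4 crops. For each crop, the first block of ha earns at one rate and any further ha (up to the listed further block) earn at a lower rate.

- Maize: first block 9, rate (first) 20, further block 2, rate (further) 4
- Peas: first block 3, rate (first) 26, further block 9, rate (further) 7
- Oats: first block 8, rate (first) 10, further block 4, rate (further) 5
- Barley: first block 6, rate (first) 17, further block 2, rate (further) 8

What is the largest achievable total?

343

Order all 8 blocks by rate: Peas/tier1 26 > Maize/tier1 20 > Barley/tier1 17 > Oats/tier1 10 > Barley/tier2 8 > Peas/tier2 7 > Oats/tier2 5 > Maize/tier2 4.
Peas/tier1 (26): +3 — 14 left.
Maize tier1 at 20: fill all 9 — 5 left.
5 remain; put them into Barley tier1 at 17.
Total = 26×3 + 20×9 + 17×5 = 343.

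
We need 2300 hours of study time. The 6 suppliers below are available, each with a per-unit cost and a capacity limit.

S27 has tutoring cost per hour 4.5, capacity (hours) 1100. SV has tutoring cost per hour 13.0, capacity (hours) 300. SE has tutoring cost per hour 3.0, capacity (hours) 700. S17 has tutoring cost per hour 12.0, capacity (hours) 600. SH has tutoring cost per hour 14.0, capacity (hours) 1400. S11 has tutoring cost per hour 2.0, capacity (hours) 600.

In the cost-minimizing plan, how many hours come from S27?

Fill from the cheapest supplier first.
S11 at 2.0: take all 600 hours — 1700 still needed.
SE at 3.0: take all 700 hours — 1000 still needed.
S27 at 4.5: take 1000 of its 1100 — requirement met.
S17, SV, SH: unused.

1000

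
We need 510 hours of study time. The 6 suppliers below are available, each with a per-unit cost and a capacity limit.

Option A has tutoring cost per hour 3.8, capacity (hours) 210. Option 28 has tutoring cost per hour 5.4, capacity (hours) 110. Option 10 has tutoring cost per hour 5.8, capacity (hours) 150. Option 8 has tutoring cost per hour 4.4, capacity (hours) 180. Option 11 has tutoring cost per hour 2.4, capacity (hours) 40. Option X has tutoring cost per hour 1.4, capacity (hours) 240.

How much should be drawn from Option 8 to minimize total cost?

20

Fill from the cheapest supplier first.
Option X at 1.4: take all 240 hours — 270 still needed.
Option 11 (2.4): use full 40 — 230 hours to go.
Option A (3.8): use full 210 — 20 hours to go.
Option 8 (4.4): take the remaining 20 — done.
Option 28, Option 10: unused.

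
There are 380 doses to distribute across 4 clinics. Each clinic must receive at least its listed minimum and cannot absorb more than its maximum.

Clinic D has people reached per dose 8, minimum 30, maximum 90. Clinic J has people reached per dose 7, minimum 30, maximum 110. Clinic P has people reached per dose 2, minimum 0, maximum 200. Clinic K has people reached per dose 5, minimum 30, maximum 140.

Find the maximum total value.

Meeting every minimum uses 30+30+0+30 = 90 doses, leaving 290.
Rank by people reached per dose: Clinic D 8 > Clinic J 7 > Clinic K 5 > Clinic P 2.
Clinic D takes 60 more to reach its cap of 90 — 230 left.
Give Clinic J 80 more to hit its cap of 110 — 150 left.
Give Clinic K 110 more to hit its cap of 140 — 40 left.
Only 40 left; Clinic P takes them to reach 40.
Total = 8×90 + 7×110 + 2×40 + 5×140 = 2270.

2270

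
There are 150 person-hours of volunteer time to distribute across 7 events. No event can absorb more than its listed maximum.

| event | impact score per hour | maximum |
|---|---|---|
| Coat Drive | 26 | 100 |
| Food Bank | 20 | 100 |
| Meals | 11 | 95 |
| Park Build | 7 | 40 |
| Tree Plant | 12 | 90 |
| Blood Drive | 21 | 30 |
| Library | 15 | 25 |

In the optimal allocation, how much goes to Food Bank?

20

Order the events by impact score per hour: Coat Drive 26 > Blood Drive 21 > Food Bank 20 > Library 15 > Tree Plant 12 > Meals 11 > Park Build 7.
Coat Drive takes 100 to reach its cap of 100 — 50 left.
Give Blood Drive 30 to hit its cap of 30 — 20 left.
Food Bank: +20 (room for 100) → 20. Pool exhausted.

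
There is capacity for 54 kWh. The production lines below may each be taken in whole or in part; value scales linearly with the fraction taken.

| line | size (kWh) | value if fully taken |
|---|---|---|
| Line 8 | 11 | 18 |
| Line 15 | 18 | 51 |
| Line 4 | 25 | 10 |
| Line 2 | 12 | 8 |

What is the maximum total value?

82.2

Sort by value density: Line 15 51/18≈2.83, Line 8 18/11≈1.64, Line 2 8/12≈0.667, Line 4 10/25≈0.4.
Take all of Line 15 (18 kWh, value 51) — 36 kWh left.
Take all of Line 8 (11 kWh, value 18) — 25 kWh left.
All 12 kWh of Line 2 fit (value 8) — 13 remain.
Only 13 kWh remain; take 13/25 of Line 4 for value 10×13/25 = 5.2.
Total value = 82.2.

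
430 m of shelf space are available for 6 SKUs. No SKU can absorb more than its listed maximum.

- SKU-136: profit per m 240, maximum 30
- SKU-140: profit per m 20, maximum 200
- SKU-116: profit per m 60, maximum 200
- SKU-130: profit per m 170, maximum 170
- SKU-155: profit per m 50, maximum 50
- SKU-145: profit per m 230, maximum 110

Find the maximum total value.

68600

Rank by profit per m: SKU-136 240 > SKU-145 230 > SKU-130 170 > SKU-116 60 > SKU-155 50 > SKU-140 20.
Give SKU-136 30 to hit its cap of 30 ; 400 left.
SKU-145 takes 110 to reach its cap of 110 ; 290 left.
SKU-130 takes 170 to reach its cap of 170 ; 120 left.
Only 120 left; SKU-116 takes them to reach 120.
Total = 240×30 + 60×120 + 170×170 + 230×110 = 68600.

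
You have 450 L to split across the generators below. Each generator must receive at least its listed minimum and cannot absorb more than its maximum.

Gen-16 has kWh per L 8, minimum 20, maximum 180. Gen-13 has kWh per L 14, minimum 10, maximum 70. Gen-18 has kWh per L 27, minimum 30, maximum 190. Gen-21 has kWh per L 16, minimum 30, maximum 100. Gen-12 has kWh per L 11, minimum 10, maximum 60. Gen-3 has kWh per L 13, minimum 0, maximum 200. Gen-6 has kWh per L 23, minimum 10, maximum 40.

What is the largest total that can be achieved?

9160

Meeting every minimum uses 20+10+30+30+10+0+10 = 110 L, leaving 340.
Order the generators by kWh per L: Gen-18 27 > Gen-6 23 > Gen-21 16 > Gen-13 14 > Gen-3 13 > Gen-12 11 > Gen-16 8.
Give Gen-18 160 more to hit its cap of 190 → 180 left.
Gen-6: +30 to 40 (cap) → 150 left.
Give Gen-21 70 more to hit its cap of 100 → 80 left.
Gen-13: +60 to 70 (cap) → 20 left.
Gen-3 has room for 200 more but only 20 remain, so it gets 20.
Total = 8×20 + 14×70 + 27×190 + 16×100 + 11×10 + 13×20 + 23×40 = 9160.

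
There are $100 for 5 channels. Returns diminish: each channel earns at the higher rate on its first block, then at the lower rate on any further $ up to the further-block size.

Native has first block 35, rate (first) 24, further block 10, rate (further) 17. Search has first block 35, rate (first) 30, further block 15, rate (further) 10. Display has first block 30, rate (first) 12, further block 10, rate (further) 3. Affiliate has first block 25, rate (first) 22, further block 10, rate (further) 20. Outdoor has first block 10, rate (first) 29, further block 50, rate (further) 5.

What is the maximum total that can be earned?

2620

Order all 10 blocks by rate: Search/T1 30 > Outdoor/T1 29 > Native/T1 24 > Affiliate/T1 22 > Affiliate/T2 20 > Native/T2 17 > Display/T1 12 > Search/T2 10 > Outdoor/T2 5 > Display/T2 3.
Search T1 at 30: fill all 35 → 65 left.
Fill Outdoor T1 block (10 at 29) → 55 left.
Native/T1 (24): +35 → 20 left.
Affiliate T1 at 22: only 20 left, fill 20.
Total = 30×35 + 29×10 + 24×35 + 22×20 = 2620.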